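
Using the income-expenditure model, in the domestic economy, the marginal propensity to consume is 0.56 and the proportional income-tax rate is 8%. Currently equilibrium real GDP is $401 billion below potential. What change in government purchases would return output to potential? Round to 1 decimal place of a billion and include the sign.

+$194.4 billion

Spending multiplier = 1/(1 − c(1−t)) = 1/(1 − 0.56×0.92) = 1/0.4848 ≈ 2.063.
Need ΔY = +$401 billion, so ΔG = ΔY/k = (+$401 billion) × 0.4848 ≈ +$194.4 billion.
The government should increase government purchases by $194.4 billion.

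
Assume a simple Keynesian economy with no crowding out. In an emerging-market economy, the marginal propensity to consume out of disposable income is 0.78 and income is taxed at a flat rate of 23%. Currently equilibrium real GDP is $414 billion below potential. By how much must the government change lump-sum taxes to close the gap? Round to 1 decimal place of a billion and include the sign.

−$212.0 billion

Spending multiplier = 1/(1 − c(1−t)) = 1/(1 − 0.78×0.77) = 1/0.3994 ≈ 2.504.
Tax multiplier = −c·k = −0.78/0.3994 ≈ −1.953. Need ΔY = +$414 billion, so ΔT = ΔY/(−c·k) = −(+$414 billion) × 0.3994 / 0.78 ≈ −$212 billion.
The government should cut lump-sum taxes by $212 billion.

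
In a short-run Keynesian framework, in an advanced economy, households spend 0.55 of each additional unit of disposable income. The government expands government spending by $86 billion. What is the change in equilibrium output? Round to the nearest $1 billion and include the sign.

Expenditure multiplier = 1/(1 − MPC) = 1/(1 − 0.55) = 1/0.45 ≈ 2.222.
ΔY = k × ΔG = (+$86 billion) / 0.45 ≈ +$191 billion.

+$191 billion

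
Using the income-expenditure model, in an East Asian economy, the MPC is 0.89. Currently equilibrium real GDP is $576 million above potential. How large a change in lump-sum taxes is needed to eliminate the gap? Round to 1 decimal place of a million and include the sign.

Spending multiplier = 1/(1 − MPC) = 1/(1 − 0.89) = 1/0.11 ≈ 9.091.
Tax multiplier = −c·k = −0.89/0.11 ≈ −8.091. Need ΔY = −$576 million, so ΔT = ΔY/(−c·k) = −(−$576 million) × 0.11 / 0.89 ≈ +$71.2 million.
The government should raise lump-sum taxes by $71.2 million.

+$71.2 million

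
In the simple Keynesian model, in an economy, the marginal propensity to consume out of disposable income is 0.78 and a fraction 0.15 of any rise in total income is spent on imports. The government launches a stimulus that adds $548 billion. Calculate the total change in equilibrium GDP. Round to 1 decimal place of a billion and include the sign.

+$1,481.1 billion

Spending multiplier = 1/(1 − c + m) = 1/(1 − 0.78 + 0.15) = 1/0.37 ≈ 2.703.
ΔY = k × ΔG = (+$548 billion) / 0.37 ≈ +$1,481.1 billion.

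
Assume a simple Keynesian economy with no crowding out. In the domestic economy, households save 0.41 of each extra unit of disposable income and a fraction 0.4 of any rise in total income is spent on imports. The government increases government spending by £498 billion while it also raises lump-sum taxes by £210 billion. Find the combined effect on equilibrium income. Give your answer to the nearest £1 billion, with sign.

+£462 billion

MPC = 1 − MPS = 1 − 0.41 = 0.59.
Expenditure multiplier = 1/(1 − c + m) = 1/(1 − 0.59 + 0.4) = 1/0.81 ≈ 1.235.
ΔG contributes k·ΔG = (+£498 billion) / 0.81 ≈ +£614.8 billion.
ΔT of +£210 billion changes first-round spending by −c·ΔT = −£123.9 billion, contributing k·(−c·ΔT) = (−£123.9 billion) / 0.81 ≈ −£153 billion.
Net ΔY = k(ΔG − c·ΔT) = (+£374.1 billion) / 0.81 ≈ +£462 billion.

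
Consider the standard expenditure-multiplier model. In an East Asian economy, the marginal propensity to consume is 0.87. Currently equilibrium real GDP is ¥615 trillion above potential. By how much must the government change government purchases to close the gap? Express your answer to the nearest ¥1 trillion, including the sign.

−¥80 trillion

Spending multiplier = 1/(1 − MPC) = 1/(1 − 0.87) = 1/0.13 ≈ 7.692.
Need ΔY = −¥615 trillion, so ΔG = ΔY/k = (−¥615 trillion) × 0.13 ≈ −¥80 trillion.
The government should cut government purchases by ¥80 trillion.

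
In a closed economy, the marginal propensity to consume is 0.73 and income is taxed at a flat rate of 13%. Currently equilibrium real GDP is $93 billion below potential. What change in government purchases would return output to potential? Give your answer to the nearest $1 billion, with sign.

Spending multiplier = 1/(1 − c(1−t)) = 1/(1 − 0.73×0.87) = 1/0.3649 ≈ 2.74.
Need ΔY = +$93 billion, so ΔG = ΔY/k = (+$93 billion) × 0.3649 ≈ +$34 billion.
The government should increase government purchases by $34 billion.

+$34 billion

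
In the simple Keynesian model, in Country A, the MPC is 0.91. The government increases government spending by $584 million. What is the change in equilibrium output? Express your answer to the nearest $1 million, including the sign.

+$6,489 million

Expenditure multiplier = 1/(1 − MPC) = 1/(1 − 0.91) = 1/0.09 ≈ 11.111.
ΔY = k × ΔG = (+$584 million) / 0.09 ≈ +$6,489 million.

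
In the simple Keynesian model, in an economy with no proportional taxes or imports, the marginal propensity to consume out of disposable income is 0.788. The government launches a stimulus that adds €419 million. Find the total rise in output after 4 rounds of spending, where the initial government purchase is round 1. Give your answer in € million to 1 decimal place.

€1,214.4 million

Round 1 adds ΔG = €419 million; each later round is MPC = 0.788 times the previous.
After 4 rounds: 419 + 330.172 + 260.175536 + 205.018322368 = ΔG·(1 − c^4)/(1 − c) = 419 × (1 − 0.385571451136)/0.212 ≈ €1,214.4 million.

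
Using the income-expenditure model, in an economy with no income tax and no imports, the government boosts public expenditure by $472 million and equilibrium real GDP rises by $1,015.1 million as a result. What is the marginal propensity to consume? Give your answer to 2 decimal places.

Implied spending multiplier k = ΔY/ΔG = 1,015.1/472 ≈ 2.1506.
Since k = 1/(1 − MPC), MPC = 1 − 1/k = 1 − ΔG/ΔY = 1 − 472/1,015.1 ≈ 0.54.

0.54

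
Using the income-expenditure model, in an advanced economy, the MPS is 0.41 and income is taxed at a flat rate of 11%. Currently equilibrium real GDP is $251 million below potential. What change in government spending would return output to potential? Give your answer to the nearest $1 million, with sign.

MPC = 1 − MPS = 1 − 0.41 = 0.59.
Spending multiplier = 1/(1 − c(1−t)) = 1/(1 − 0.59×0.89) = 1/0.4749 ≈ 2.106.
Need ΔY = +$251 million, so ΔG = ΔY/k = (+$251 million) × 0.4749 ≈ +$119 million.
The government should increase government spending by $119 million.

+$119 million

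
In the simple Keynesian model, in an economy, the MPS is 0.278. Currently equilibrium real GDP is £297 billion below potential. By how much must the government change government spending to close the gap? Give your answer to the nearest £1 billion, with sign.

+£83 billion

MPC = 1 − MPS = 1 − 0.278 = 0.722.
Spending multiplier = 1/(1 − MPC) = 1/(1 − 0.722) = 1/0.278 ≈ 3.597.
Need ΔY = +£297 billion, so ΔG = ΔY/k = (+£297 billion) × 0.278 ≈ +£83 billion.
The government should increase government spending by £83 billion.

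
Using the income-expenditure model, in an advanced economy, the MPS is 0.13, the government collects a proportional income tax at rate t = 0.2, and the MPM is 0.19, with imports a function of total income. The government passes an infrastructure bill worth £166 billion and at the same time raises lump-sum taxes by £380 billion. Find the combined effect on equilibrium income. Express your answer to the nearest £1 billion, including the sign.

−£333 billion

MPC = 1 − MPS = 1 − 0.13 = 0.87.
Expenditure multiplier = 1/(1 − c(1−t) + m) = 1/(1 − 0.87×0.8 + 0.19) = 1/0.494 ≈ 2.024.
ΔG contributes k·ΔG = (+£166 billion) / 0.494 ≈ +£336 billion.
ΔT of +£380 billion changes first-round spending by −c·ΔT = −£330.6 billion, contributing k·(−c·ΔT) = (−£330.6 billion) / 0.494 ≈ −£669.2 billion.
Net ΔY = k(ΔG − c·ΔT) = (−£164.6 billion) / 0.494 ≈ −£333 billion.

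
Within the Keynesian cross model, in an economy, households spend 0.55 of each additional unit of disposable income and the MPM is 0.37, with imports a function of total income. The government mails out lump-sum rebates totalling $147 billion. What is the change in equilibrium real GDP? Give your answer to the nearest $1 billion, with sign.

+$99 billion

A lump-sum tax change of −$147 billion shifts disposable income by +$147 billion; first-round consumption changes by −c × ΔT = −0.55 × (−$147 billion) = +$80.85 billion.
Expenditure multiplier = 1/(1 − c + m) = 1/(1 − 0.55 + 0.37) = 1/0.82 ≈ 1.22.
The tax multiplier is −c × k ≈ −0.671, so ΔY = k × (−c·ΔT) = (+$80.85 billion) / 0.82 ≈ +$99 billion.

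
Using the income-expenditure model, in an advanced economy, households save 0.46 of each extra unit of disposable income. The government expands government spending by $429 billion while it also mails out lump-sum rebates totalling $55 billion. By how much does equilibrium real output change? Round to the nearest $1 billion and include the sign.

+$997 billion

MPC = 1 − MPS = 1 − 0.46 = 0.54.
Expenditure multiplier = 1/(1 − MPC) = 1/(1 − 0.54) = 1/0.46 ≈ 2.174.
ΔG contributes k·ΔG = (+$429 billion) / 0.46 ≈ +$932.6 billion.
ΔT of −$55 billion changes first-round spending by −c·ΔT = +$29.7 billion, contributing k·(−c·ΔT) = (+$29.7 billion) / 0.46 ≈ +$64.6 billion.
Net ΔY = k(ΔG − c·ΔT) = (+$458.7 billion) / 0.46 ≈ +$997 billion.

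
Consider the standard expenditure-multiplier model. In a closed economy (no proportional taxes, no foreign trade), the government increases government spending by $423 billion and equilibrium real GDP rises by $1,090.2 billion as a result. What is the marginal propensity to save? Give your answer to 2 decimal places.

Implied spending multiplier k = ΔY/ΔG = 1,090.2/423 ≈ 2.5773.
Since k = 1/(1 − MPC), MPC = 1 − 1/k = 1 − ΔG/ΔY = 1 − 423/1,090.2 ≈ 0.61.
MPS = 1 − MPC = 0.39.

0.39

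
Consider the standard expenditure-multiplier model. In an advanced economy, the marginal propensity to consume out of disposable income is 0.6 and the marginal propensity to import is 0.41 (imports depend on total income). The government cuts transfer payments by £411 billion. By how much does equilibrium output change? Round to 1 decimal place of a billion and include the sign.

The transfer change shifts disposable income by −£411 billion, so first-round consumption changes by c·ΔTR = 0.6 × (−£411 billion) = −£246.6 billion.
Expenditure multiplier = 1/(1 − c + m) = 1/(1 − 0.6 + 0.41) = 1/0.81 ≈ 1.235.
The transfer multiplier is c × k ≈ 0.741, so ΔY = k × (c·ΔTR) = (−£246.6 billion) / 0.81 ≈ −£304.4 billion.

−£304.4 billion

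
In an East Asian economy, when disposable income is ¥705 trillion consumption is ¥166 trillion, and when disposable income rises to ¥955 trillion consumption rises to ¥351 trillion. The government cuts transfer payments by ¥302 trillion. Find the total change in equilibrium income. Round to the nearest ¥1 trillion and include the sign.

MPC = ΔC/ΔYd = (351 − 166)/(955 − 705) = 185/250 = 0.74.
The transfer change shifts disposable income by −¥302 trillion, so first-round consumption changes by c·ΔTR = 0.74 × (−¥302 trillion) = −¥223.48 trillion.
Expenditure multiplier = 1/(1 − MPC) = 1/(1 − 0.74) = 1/0.26 ≈ 3.846.
The transfer multiplier is c × k ≈ 2.846, so ΔY = k × (c·ΔTR) = (−¥223.48 trillion) / 0.26 ≈ −¥860 trillion.

−¥860 trillion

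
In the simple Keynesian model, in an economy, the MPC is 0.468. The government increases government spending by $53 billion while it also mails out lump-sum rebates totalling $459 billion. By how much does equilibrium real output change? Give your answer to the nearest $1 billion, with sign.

+$503 billion

Expenditure multiplier = 1/(1 − MPC) = 1/(1 − 0.468) = 1/0.532 ≈ 1.88.
ΔG contributes k·ΔG = (+$53 billion) / 0.532 ≈ +$99.6 billion.
ΔT of −$459 billion changes first-round spending by −c·ΔT = +$214.812 billion, contributing k·(−c·ΔT) = (+$214.812 billion) / 0.532 ≈ +$403.8 billion.
Net ΔY = k(ΔG − c·ΔT) = (+$267.812 billion) / 0.532 ≈ +$503 billion.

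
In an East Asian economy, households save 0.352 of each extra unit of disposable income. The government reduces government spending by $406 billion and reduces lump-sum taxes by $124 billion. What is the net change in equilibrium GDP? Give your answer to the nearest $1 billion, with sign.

−$925 billion

MPC = 1 − MPS = 1 − 0.352 = 0.648.
Expenditure multiplier = 1/(1 − MPC) = 1/(1 − 0.648) = 1/0.352 ≈ 2.841.
ΔG contributes k·ΔG = (−$406 billion) / 0.352 ≈ −$1,153.4 billion.
ΔT of −$124 billion changes first-round spending by −c·ΔT = +$80.352 billion, contributing k·(−c·ΔT) = (+$80.352 billion) / 0.352 ≈ +$228.3 billion.
Net ΔY = k(ΔG − c·ΔT) = (−$325.648 billion) / 0.352 ≈ −$925 billion.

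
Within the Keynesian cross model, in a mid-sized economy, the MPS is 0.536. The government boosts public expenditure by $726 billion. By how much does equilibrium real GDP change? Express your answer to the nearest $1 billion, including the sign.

MPC = 1 − MPS = 1 − 0.536 = 0.464.
Spending multiplier = 1/(1 − MPC) = 1/(1 − 0.464) = 1/0.536 ≈ 1.866.
ΔY = k × ΔG = (+$726 billion) / 0.536 ≈ +$1,354 billion.

+$1,354 billion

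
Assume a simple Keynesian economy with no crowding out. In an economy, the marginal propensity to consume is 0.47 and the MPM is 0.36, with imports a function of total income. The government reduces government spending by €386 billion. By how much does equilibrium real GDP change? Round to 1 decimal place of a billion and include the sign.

−€433.7 billion

Spending multiplier = 1/(1 − c + m) = 1/(1 − 0.47 + 0.36) = 1/0.89 ≈ 1.124.
ΔY = k × ΔG = (−€386 billion) / 0.89 ≈ −€433.7 billion.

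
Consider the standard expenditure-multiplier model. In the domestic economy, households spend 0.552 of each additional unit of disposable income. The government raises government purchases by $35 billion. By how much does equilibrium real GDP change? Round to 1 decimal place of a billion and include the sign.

Spending multiplier = 1/(1 − MPC) = 1/(1 − 0.552) = 1/0.448 ≈ 2.232.
ΔY = k × ΔG = (+$35 billion) / 0.448 ≈ +$78.1 billion.

+$78.1 billion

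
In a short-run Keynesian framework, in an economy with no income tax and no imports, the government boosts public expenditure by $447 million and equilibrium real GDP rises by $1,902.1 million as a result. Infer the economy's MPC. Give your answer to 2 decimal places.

0.76

Implied spending multiplier k = ΔY/ΔG = 1,902.1/447 ≈ 4.2553.
Since k = 1/(1 − MPC), MPC = 1 − 1/k = 1 − ΔG/ΔY = 1 − 447/1,902.1 ≈ 0.76.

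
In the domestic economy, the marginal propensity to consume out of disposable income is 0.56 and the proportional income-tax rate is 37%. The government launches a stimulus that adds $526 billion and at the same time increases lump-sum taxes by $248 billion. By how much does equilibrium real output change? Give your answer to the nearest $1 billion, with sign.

+$598 billion

Expenditure multiplier = 1/(1 − c(1−t)) = 1/(1 − 0.56×0.63) = 1/0.6472 ≈ 1.545.
ΔG contributes k·ΔG = (+$526 billion) / 0.6472 ≈ +$812.7 billion.
ΔT of +$248 billion changes first-round spending by −c·ΔT = −$138.88 billion, contributing k·(−c·ΔT) = (−$138.88 billion) / 0.6472 ≈ −$214.6 billion.
Net ΔY = k(ΔG − c·ΔT) = (+$387.12 billion) / 0.6472 ≈ +$598 billion.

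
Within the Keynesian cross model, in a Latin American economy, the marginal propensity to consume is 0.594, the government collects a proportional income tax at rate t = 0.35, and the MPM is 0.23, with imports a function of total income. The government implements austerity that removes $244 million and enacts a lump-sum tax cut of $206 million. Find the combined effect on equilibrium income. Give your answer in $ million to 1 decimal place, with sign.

Expenditure multiplier = 1/(1 − c(1−t) + m) = 1/(1 − 0.594×0.65 + 0.23) = 1/0.8439 ≈ 1.185.
ΔG contributes k·ΔG = (−$244 million) / 0.8439 ≈ −$289.1 million.
ΔT of −$206 million changes first-round spending by −c·ΔT = +$122.364 million, contributing k·(−c·ΔT) = (+$122.364 million) / 0.8439 ≈ +$145 million.
Net ΔY = k(ΔG − c·ΔT) = (−$121.636 million) / 0.8439 ≈ −$144.1 million.

−$144.1 million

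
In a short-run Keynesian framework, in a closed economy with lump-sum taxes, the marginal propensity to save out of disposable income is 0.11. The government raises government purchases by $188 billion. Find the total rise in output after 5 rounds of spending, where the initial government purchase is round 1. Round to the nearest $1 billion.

$755 billion

MPC = 1 − MPS = 1 − 0.11 = 0.89.
Round 1 adds ΔG = $188 billion; each later round is MPC = 0.89 times the previous.
After 5 rounds: 188 + 167.32 + 148.9148 + 132.534172 + 117.95541308 = ΔG·(1 − c^5)/(1 − c) = 188 × (1 − 0.5584059449)/0.11 ≈ $755 billion.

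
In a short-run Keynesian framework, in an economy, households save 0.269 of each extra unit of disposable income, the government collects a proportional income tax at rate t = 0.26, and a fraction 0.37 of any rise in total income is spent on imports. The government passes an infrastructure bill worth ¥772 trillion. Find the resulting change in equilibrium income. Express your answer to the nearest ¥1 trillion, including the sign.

MPC = 1 − MPS = 1 − 0.269 = 0.731.
Expenditure multiplier = 1/(1 − c(1−t) + m) = 1/(1 − 0.731×0.74 + 0.37) = 1/0.82906 ≈ 1.206.
ΔY = k × ΔG = (+¥772 trillion) / 0.82906 ≈ +¥931 trillion.

+¥931 trillion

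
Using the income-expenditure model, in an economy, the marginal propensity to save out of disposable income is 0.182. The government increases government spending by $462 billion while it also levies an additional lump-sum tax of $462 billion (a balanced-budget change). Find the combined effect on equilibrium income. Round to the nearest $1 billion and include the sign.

+$462 billion

MPC = 1 − MPS = 1 − 0.182 = 0.818.
Expenditure multiplier = 1/(1 − MPC) = 1/(1 − 0.818) = 1/0.182 ≈ 5.495.
ΔG contributes k·ΔG = (+$462 billion) / 0.182 ≈ +$2,538.5 billion.
ΔT of +$462 billion changes first-round spending by −c·ΔT = −$377.916 billion, contributing k·(−c·ΔT) = (−$377.916 billion) / 0.182 ≈ −$2,076.5 billion.
With ΔG = ΔT and no other leakages, the balanced-budget multiplier is 1, so ΔY = ΔG = +$462 billion.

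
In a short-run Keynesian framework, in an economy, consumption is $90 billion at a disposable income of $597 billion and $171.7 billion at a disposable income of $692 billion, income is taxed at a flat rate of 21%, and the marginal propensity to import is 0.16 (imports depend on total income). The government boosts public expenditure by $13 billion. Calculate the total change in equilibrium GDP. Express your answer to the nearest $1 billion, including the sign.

+$27 billion

MPC = ΔC/ΔYd = (171.7 − 90)/(692 − 597) = 81.7/95 = 0.86.
Spending multiplier = 1/(1 − c(1−t) + m) = 1/(1 − 0.86×0.79 + 0.16) = 1/0.4806 ≈ 2.081.
ΔY = k × ΔG = (+$13 billion) / 0.4806 ≈ +$27 billion.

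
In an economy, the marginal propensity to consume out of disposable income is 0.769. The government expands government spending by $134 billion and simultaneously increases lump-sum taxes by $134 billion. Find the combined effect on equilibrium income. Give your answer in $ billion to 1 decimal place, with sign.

+$134.0 billion

Expenditure multiplier = 1/(1 − MPC) = 1/(1 − 0.769) = 1/0.231 ≈ 4.329.
ΔG contributes k·ΔG = (+$134 billion) / 0.231 ≈ +$580.1 billion.
ΔT of +$134 billion changes first-round spending by −c·ΔT = −$103.046 billion, contributing k·(−c·ΔT) = (−$103.046 billion) / 0.231 ≈ −$446.1 billion.
With ΔG = ΔT and no other leakages, the balanced-budget multiplier is 1, so ΔY = ΔG = +$134 billion.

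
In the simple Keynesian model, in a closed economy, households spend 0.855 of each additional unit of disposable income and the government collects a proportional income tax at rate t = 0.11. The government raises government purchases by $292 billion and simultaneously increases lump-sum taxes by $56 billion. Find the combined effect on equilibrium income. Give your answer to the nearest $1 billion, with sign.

+$1,021 billion

Expenditure multiplier = 1/(1 − c(1−t)) = 1/(1 − 0.855×0.89) = 1/0.23905 ≈ 4.183.
ΔG contributes k·ΔG = (+$292 billion) / 0.23905 ≈ +$1,221.5 billion.
ΔT of +$56 billion changes first-round spending by −c·ΔT = −$47.88 billion, contributing k·(−c·ΔT) = (−$47.88 billion) / 0.23905 ≈ −$200.3 billion.
Net ΔY = k(ΔG − c·ΔT) = (+$244.12 billion) / 0.23905 ≈ +$1,021 billion.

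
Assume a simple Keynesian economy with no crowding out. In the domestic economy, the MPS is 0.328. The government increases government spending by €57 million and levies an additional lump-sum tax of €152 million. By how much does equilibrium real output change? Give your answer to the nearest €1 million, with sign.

MPC = 1 − MPS = 1 − 0.328 = 0.672.
Expenditure multiplier = 1/(1 − MPC) = 1/(1 − 0.672) = 1/0.328 ≈ 3.049.
ΔG contributes k·ΔG = (+€57 million) / 0.328 ≈ +€173.8 million.
ΔT of +€152 million changes first-round spending by −c·ΔT = −€102.144 million, contributing k·(−c·ΔT) = (−€102.144 million) / 0.328 ≈ −€311.4 million.
Net ΔY = k(ΔG − c·ΔT) = (−€45.144 million) / 0.328 ≈ −€138 million.

−€138 million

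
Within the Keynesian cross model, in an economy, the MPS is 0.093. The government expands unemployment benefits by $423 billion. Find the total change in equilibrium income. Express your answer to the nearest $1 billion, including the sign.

+$4,125 billion

MPC = 1 − MPS = 1 − 0.093 = 0.907.
The transfer change shifts disposable income by +$423 billion, so first-round consumption changes by c·ΔTR = 0.907 × (+$423 billion) = +$383.661 billion.
Expenditure multiplier = 1/(1 − MPC) = 1/(1 − 0.907) = 1/0.093 ≈ 10.753.
The transfer multiplier is c × k ≈ 9.753, so ΔY = k × (c·ΔTR) = (+$383.661 billion) / 0.093 ≈ +$4,125 billion.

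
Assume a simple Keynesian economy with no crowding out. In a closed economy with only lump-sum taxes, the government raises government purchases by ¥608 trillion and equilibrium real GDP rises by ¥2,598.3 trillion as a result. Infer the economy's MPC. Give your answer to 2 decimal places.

Implied spending multiplier k = ΔY/ΔG = 2,598.3/608 ≈ 4.2735.
Since k = 1/(1 − MPC), MPC = 1 − 1/k = 1 − ΔG/ΔY = 1 − 608/2,598.3 ≈ 0.77.

0.77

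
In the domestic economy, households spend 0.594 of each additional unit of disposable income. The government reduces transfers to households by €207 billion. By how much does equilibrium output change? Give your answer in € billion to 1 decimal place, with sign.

The transfer change shifts disposable income by −€207 billion, so first-round consumption changes by c·ΔTR = 0.594 × (−€207 billion) = −€122.958 billion.
Expenditure multiplier = 1/(1 − MPC) = 1/(1 − 0.594) = 1/0.406 ≈ 2.463.
The transfer multiplier is c × k ≈ 1.463, so ΔY = k × (c·ΔTR) = (−€122.958 billion) / 0.406 ≈ −€302.9 billion.

−€302.9 billion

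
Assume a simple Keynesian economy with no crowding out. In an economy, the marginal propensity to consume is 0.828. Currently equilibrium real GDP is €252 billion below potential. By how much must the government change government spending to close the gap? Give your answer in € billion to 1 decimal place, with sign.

Spending multiplier = 1/(1 − MPC) = 1/(1 − 0.828) = 1/0.172 ≈ 5.814.
Need ΔY = +€252 billion, so ΔG = ΔY/k = (+€252 billion) × 0.172 ≈ +€43.3 billion.
The government should increase government spending by €43.3 billion.

+€43.3 billion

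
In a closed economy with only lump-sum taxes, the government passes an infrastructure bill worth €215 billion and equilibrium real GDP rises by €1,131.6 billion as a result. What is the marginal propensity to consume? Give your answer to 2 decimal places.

Implied spending multiplier k = ΔY/ΔG = 1,131.6/215 ≈ 5.2633.
Since k = 1/(1 − MPC), MPC = 1 − 1/k = 1 − ΔG/ΔY = 1 − 215/1,131.6 ≈ 0.81.

0.81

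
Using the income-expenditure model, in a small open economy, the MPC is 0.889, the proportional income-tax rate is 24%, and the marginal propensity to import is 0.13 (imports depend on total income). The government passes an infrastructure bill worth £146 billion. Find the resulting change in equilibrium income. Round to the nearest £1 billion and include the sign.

Spending multiplier = 1/(1 − c(1−t) + m) = 1/(1 − 0.889×0.76 + 0.13) = 1/0.45436 ≈ 2.201.
ΔY = k × ΔG = (+£146 billion) / 0.45436 ≈ +£321 billion.

+£321 billion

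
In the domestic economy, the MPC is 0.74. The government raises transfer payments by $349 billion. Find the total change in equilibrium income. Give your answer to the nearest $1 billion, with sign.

+$993 billion

The transfer change shifts disposable income by +$349 billion, so first-round consumption changes by c·ΔTR = 0.74 × (+$349 billion) = +$258.26 billion.
Expenditure multiplier = 1/(1 − MPC) = 1/(1 − 0.74) = 1/0.26 ≈ 3.846.
The transfer multiplier is c × k ≈ 2.846, so ΔY = k × (c·ΔTR) = (+$258.26 billion) / 0.26 ≈ +$993 billion.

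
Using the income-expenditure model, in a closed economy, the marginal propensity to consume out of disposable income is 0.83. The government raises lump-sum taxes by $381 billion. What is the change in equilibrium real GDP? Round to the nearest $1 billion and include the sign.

A lump-sum tax change of +$381 billion shifts disposable income by −$381 billion; first-round consumption changes by −c × ΔT = −0.83 × (+$381 billion) = −$316.23 billion.
Expenditure multiplier = 1/(1 − MPC) = 1/(1 − 0.83) = 1/0.17 ≈ 5.882.
The tax multiplier is −c × k ≈ −4.882, so ΔY = k × (−c·ΔT) = (−$316.23 billion) / 0.17 ≈ −$1,860 billion.

−$1,860 billion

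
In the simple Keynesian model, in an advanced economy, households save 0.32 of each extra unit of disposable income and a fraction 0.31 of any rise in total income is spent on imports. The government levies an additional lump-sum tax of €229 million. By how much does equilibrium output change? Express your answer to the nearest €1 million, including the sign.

MPC = 1 − MPS = 1 − 0.32 = 0.68.
A lump-sum tax change of +€229 million shifts disposable income by −€229 million; first-round consumption changes by −c × ΔT = −0.68 × (+€229 million) = −€155.72 million.
Expenditure multiplier = 1/(1 − c + m) = 1/(1 − 0.68 + 0.31) = 1/0.63 ≈ 1.587.
The tax multiplier is −c × k ≈ −1.079, so ΔY = k × (−c·ΔT) = (−€155.72 million) / 0.63 ≈ −€247 million.

−€247 million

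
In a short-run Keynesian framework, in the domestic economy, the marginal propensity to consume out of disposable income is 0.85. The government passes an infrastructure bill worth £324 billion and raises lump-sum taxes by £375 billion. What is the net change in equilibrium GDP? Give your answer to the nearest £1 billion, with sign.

+£35 billion

Expenditure multiplier = 1/(1 − MPC) = 1/(1 − 0.85) = 1/0.15 ≈ 6.667.
ΔG contributes k·ΔG = (+£324 billion) / 0.15 = +£2,160 billion.
ΔT of +£375 billion changes first-round spending by −c·ΔT = −£318.75 billion, contributing k·(−c·ΔT) = (−£318.75 billion) / 0.15 = −£2,125 billion.
Net ΔY = k(ΔG − c·ΔT) = (+£5.25 billion) / 0.15 = +£35 billion.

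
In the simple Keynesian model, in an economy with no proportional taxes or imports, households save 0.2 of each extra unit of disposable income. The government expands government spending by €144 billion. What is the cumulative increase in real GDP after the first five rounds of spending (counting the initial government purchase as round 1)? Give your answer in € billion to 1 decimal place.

MPC = 1 − MPS = 1 − 0.2 = 0.8.
Round 1 adds ΔG = €144 billion; each later round is MPC = 0.8 times the previous.
After 5 rounds: 144 + 115.2 + 92.16 + 73.728 + 58.9824 = ΔG·(1 − c^5)/(1 − c) = 144 × (1 − 0.32768)/0.2 ≈ €484.1 billion.

€484.1 billion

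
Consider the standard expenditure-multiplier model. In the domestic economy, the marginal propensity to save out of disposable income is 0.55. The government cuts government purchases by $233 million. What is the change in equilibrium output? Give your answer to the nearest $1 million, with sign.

−$424 million

MPC = 1 − MPS = 1 − 0.55 = 0.45.
Government-spending multiplier = 1/(1 − MPC) = 1/(1 − 0.45) = 1/0.55 ≈ 1.818.
ΔY = k × ΔG = (−$233 million) / 0.55 ≈ −$424 million.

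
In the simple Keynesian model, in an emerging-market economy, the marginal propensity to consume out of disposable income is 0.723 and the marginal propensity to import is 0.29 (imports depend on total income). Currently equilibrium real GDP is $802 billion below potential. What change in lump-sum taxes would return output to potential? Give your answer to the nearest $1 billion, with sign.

−$629 billion

Spending multiplier = 1/(1 − c + m) = 1/(1 − 0.723 + 0.29) = 1/0.567 ≈ 1.764.
Tax multiplier = −c·k = −0.723/0.567 ≈ −1.275. Need ΔY = +$802 billion, so ΔT = ΔY/(−c·k) = −(+$802 billion) × 0.567 / 0.723 ≈ −$629 billion.
The government should cut lump-sum taxes by $629 billion.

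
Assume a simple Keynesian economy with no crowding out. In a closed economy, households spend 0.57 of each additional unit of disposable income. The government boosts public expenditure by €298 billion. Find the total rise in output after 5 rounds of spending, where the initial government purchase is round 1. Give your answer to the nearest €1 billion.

€651 billion

Round 1 adds ΔG = €298 billion; each later round is MPC = 0.57 times the previous.
After 5 rounds: 298 + 169.86 + 96.8202 + 55.187514 + 31.45688298 = ΔG·(1 − c^5)/(1 − c) = 298 × (1 − 0.0601692057)/0.43 ≈ €651 billion.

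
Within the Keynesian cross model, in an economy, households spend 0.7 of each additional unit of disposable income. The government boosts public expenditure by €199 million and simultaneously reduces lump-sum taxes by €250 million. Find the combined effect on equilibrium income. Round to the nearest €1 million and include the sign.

+€1,247 million

Expenditure multiplier = 1/(1 − MPC) = 1/(1 − 0.7) = 1/0.3 ≈ 3.333.
ΔG contributes k·ΔG = (+€199 million) / 0.3 ≈ +€663.3 million.
ΔT of −€250 million changes first-round spending by −c·ΔT = +€175 million, contributing k·(−c·ΔT) = (+€175 million) / 0.3 ≈ +€583.3 million.
Net ΔY = k(ΔG − c·ΔT) = (+€374 million) / 0.3 ≈ +€1,247 million.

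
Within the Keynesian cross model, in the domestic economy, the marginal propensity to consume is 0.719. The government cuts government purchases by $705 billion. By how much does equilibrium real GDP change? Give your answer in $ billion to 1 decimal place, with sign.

Spending multiplier = 1/(1 − MPC) = 1/(1 − 0.719) = 1/0.281 ≈ 3.559.
ΔY = k × ΔG = (−$705 billion) / 0.281 ≈ −$2,508.9 billion.

−$2,508.9 billion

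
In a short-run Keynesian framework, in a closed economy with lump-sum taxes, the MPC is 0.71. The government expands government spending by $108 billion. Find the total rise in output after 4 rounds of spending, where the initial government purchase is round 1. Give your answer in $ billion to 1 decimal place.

Round 1 adds ΔG = $108 billion; each later round is MPC = 0.71 times the previous.
After 4 rounds: 108 + 76.68 + 54.4428 + 38.654388 = ΔG·(1 − c^4)/(1 − c) = 108 × (1 − 0.25411681)/0.29 ≈ $277.8 billion.

$277.8 billion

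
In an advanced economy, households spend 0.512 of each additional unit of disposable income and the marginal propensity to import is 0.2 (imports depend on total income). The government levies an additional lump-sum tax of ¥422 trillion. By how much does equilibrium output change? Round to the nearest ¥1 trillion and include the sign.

−¥314 trillion

A lump-sum tax change of +¥422 trillion shifts disposable income by −¥422 trillion; first-round consumption changes by −c × ΔT = −0.512 × (+¥422 trillion) = −¥216.064 trillion.
Expenditure multiplier = 1/(1 − c + m) = 1/(1 − 0.512 + 0.2) = 1/0.688 ≈ 1.453.
The tax multiplier is −c × k ≈ −0.744, so ΔY = k × (−c·ΔT) = (−¥216.064 trillion) / 0.688 ≈ −¥314 trillion.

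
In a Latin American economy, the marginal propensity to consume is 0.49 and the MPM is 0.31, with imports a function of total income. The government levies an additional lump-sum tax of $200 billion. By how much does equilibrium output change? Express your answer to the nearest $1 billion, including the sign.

A lump-sum tax change of +$200 billion shifts disposable income by −$200 billion; first-round consumption changes by −c × ΔT = −0.49 × (+$200 billion) = −$98 billion.
Expenditure multiplier = 1/(1 − c + m) = 1/(1 − 0.49 + 0.31) = 1/0.82 ≈ 1.22.
The tax multiplier is −c × k ≈ −0.598, so ΔY = k × (−c·ΔT) = (−$98 billion) / 0.82 ≈ −$120 billion.

−$120 billion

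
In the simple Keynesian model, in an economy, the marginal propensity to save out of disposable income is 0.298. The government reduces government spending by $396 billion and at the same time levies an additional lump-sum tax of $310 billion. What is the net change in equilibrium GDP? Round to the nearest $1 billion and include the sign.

MPC = 1 − MPS = 1 − 0.298 = 0.702.
Expenditure multiplier = 1/(1 − MPC) = 1/(1 − 0.702) = 1/0.298 ≈ 3.356.
ΔG contributes k·ΔG = (−$396 billion) / 0.298 ≈ −$1,328.9 billion.
ΔT of +$310 billion changes first-round spending by −c·ΔT = −$217.62 billion, contributing k·(−c·ΔT) = (−$217.62 billion) / 0.298 ≈ −$730.3 billion.
Net ΔY = k(ΔG − c·ΔT) = (−$613.62 billion) / 0.298 ≈ −$2,059 billion.

−$2,059 billion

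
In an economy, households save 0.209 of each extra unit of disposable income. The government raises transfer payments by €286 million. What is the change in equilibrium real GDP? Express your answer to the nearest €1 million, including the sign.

+€1,082 million

MPC = 1 − MPS = 1 − 0.209 = 0.791.
The transfer change shifts disposable income by +€286 million, so first-round consumption changes by c·ΔTR = 0.791 × (+€286 million) = +€226.226 million.
Expenditure multiplier = 1/(1 − MPC) = 1/(1 − 0.791) = 1/0.209 ≈ 4.785.
The transfer multiplier is c × k ≈ 3.785, so ΔY = k × (c·ΔTR) = (+€226.226 million) / 0.209 ≈ +€1,082 million.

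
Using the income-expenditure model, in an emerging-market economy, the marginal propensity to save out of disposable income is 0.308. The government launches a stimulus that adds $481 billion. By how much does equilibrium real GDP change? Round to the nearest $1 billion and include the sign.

MPC = 1 − MPS = 1 − 0.308 = 0.692.
Government-spending multiplier = 1/(1 − MPC) = 1/(1 − 0.692) = 1/0.308 ≈ 3.247.
ΔY = k × ΔG = (+$481 billion) / 0.308 ≈ +$1,562 billion.

+$1,562 billion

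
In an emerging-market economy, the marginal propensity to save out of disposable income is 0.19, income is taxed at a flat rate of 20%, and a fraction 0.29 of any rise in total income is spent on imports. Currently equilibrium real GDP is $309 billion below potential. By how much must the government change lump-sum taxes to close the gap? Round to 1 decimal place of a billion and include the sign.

−$244.9 billion

MPC = 1 − MPS = 1 − 0.19 = 0.81.
Spending multiplier = 1/(1 − c(1−t) + m) = 1/(1 − 0.81×0.8 + 0.29) = 1/0.642 ≈ 1.558.
Tax multiplier = −c·k = −0.81/0.642 ≈ −1.262. Need ΔY = +$309 billion, so ΔT = ΔY/(−c·k) = −(+$309 billion) × 0.642 / 0.81 ≈ −$244.9 billion.
The government should cut lump-sum taxes by $244.9 billion.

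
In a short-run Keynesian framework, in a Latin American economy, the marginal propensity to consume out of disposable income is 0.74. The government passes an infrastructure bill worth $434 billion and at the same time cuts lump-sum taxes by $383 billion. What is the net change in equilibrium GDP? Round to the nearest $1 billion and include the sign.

+$2,759 billion

Expenditure multiplier = 1/(1 − MPC) = 1/(1 − 0.74) = 1/0.26 ≈ 3.846.
ΔG contributes k·ΔG = (+$434 billion) / 0.26 ≈ +$1,669.2 billion.
ΔT of −$383 billion changes first-round spending by −c·ΔT = +$283.42 billion, contributing k·(−c·ΔT) = (+$283.42 billion) / 0.26 ≈ +$1,090.1 billion.
Net ΔY = k(ΔG − c·ΔT) = (+$717.42 billion) / 0.26 ≈ +$2,759 billion.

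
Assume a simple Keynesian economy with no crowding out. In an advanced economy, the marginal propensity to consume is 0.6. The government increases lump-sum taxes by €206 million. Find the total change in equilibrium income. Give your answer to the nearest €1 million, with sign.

−€309 million

A lump-sum tax change of +€206 million shifts disposable income by −€206 million; first-round consumption changes by −c × ΔT = −0.6 × (+€206 million) = −€123.6 million.
Expenditure multiplier = 1/(1 − MPC) = 1/(1 − 0.6) = 1/0.4 = 2.5.
The tax multiplier is −c × k = −1.5, so ΔY = k × (−c·ΔT) = (−€123.6 million) / 0.4 = −€309 million.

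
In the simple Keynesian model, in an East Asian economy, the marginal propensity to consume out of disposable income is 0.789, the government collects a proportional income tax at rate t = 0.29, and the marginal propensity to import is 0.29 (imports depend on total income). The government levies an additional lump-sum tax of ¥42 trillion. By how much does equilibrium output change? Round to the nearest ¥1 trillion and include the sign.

A lump-sum tax change of +¥42 trillion shifts disposable income by −¥42 trillion; first-round consumption changes by −c × ΔT = −0.789 × (+¥42 trillion) = −¥33.138 trillion.
Expenditure multiplier = 1/(1 − c(1−t) + m) = 1/(1 − 0.789×0.71 + 0.29) = 1/0.72981 ≈ 1.37.
The tax multiplier is −c × k ≈ −1.081, so ΔY = k × (−c·ΔT) = (−¥33.138 trillion) / 0.72981 ≈ −¥45 trillion.

−¥45 trillion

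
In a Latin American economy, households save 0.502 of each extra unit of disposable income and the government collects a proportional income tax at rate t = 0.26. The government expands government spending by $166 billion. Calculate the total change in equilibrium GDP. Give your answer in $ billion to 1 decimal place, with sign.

+$262.9 billion

MPC = 1 − MPS = 1 − 0.502 = 0.498.
Spending multiplier = 1/(1 − c(1−t)) = 1/(1 − 0.498×0.74) = 1/0.63148 ≈ 1.584.
ΔY = k × ΔG = (+$166 billion) / 0.63148 ≈ +$262.9 billion.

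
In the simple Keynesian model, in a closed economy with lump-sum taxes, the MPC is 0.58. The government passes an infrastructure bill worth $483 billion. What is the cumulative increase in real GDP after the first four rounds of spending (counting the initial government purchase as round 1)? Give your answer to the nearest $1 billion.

Round 1 adds ΔG = $483 billion; each later round is MPC = 0.58 times the previous.
After 4 rounds: 483 + 280.14 + 162.4812 + 94.239096 = ΔG·(1 − c^4)/(1 − c) = 483 × (1 − 0.11316496)/0.42 ≈ $1,020 billion.

$1,020 billion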